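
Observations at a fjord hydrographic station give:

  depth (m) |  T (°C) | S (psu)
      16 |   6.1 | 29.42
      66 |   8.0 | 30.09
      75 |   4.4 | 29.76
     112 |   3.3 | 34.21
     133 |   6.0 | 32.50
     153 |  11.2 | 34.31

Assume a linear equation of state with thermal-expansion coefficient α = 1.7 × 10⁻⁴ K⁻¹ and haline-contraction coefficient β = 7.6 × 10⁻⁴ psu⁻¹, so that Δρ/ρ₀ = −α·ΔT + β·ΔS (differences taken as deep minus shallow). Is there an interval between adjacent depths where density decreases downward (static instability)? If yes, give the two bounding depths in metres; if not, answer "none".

112–133 m

Evaluate Δρ/ρ₀ = −αΔT + βΔS across each adjacent pair:
  16–66 m: −αΔT+βΔS = −(1.7 × 10⁻⁴)(+1.9)+(7.6 × 10⁻⁴)(+0.67) = 1.9 × 10⁻⁴ → stable
  66–75 m: −αΔT+βΔS = −(1.7 × 10⁻⁴)(-3.6)+(7.6 × 10⁻⁴)(-0.33) = 3.6 × 10⁻⁴ → stable
  75–112 m: −αΔT+βΔS = −(1.7 × 10⁻⁴)(-1.1)+(7.6 × 10⁻⁴)(+4.45) = 3.6 × 10⁻³ → stable
  112–133 m: −αΔT+βΔS = −(1.7 × 10⁻⁴)(+2.7)+(7.6 × 10⁻⁴)(-1.71) = -1.8 × 10⁻³ → UNSTABLE
  133–153 m: −αΔT+βΔS = −(1.7 × 10⁻⁴)(+5.2)+(7.6 × 10⁻⁴)(+1.81) = 4.9 × 10⁻⁴ → stable
The 112–133 m interval has Δρ < 0: lighter water underlies denser water.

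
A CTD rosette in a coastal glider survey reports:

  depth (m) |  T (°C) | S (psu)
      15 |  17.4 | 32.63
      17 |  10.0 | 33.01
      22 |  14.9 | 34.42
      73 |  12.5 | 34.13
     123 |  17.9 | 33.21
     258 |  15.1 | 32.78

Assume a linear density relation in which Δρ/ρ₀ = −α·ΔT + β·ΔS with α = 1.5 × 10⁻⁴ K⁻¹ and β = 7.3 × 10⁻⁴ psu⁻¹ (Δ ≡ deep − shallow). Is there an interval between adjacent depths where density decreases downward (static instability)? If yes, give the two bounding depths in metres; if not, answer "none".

73–123 m

Evaluate Δρ/ρ₀ = −αΔT + βΔS across each adjacent pair:
  15–17 m: −αΔT+βΔS = −(1.5 × 10⁻⁴)(-7.4)+(7.3 × 10⁻⁴)(+0.38) = 1.4 × 10⁻³ → stable
  17–22 m: −αΔT+βΔS = −(1.5 × 10⁻⁴)(+4.9)+(7.3 × 10⁻⁴)(+1.41) = 2.9 × 10⁻⁴ → stable
  22–73 m: −αΔT+βΔS = −(1.5 × 10⁻⁴)(-2.4)+(7.3 × 10⁻⁴)(-0.29) = 1.5 × 10⁻⁴ → stable
  73–123 m: −αΔT+βΔS = −(1.5 × 10⁻⁴)(+5.4)+(7.3 × 10⁻⁴)(-0.92) = -1.5 × 10⁻³ → UNSTABLE
  123–258 m: −αΔT+βΔS = −(1.5 × 10⁻⁴)(-2.8)+(7.3 × 10⁻⁴)(-0.43) = 1.1 × 10⁻⁴ → stable
The 73–123 m interval has Δρ < 0: lighter water underlies denser water.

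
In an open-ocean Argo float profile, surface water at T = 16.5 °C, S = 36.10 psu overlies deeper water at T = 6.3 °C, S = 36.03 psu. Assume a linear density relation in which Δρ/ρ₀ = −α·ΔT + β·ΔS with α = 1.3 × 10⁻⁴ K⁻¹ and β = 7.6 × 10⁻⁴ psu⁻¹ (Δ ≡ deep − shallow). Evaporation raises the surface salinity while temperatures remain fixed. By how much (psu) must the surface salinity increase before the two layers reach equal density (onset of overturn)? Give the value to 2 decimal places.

Neutral buoyancy requires −α(T_deep − T_surf) + β(S_deep − S_surf′) = 0.
S_surf′ = S_deep − (α/β)·ΔT = 36.03 − (1.3 × 10⁻⁴/7.6 × 10⁻⁴)·(-10.2) = 37.7747 psu.
Increase required: 37.7747 − 36.10 = 1.6747 psu.

1.67 psu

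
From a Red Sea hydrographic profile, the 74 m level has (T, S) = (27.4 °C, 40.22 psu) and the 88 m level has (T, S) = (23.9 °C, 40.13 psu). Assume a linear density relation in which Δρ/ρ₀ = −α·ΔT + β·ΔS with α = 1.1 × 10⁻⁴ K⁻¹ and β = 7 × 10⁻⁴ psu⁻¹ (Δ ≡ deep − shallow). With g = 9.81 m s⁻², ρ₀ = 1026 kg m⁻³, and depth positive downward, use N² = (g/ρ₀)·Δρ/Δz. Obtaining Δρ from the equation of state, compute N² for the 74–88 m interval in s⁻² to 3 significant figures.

2.26 × 10⁻⁴ s⁻²

ΔT = -3.5 K, ΔS = -0.09 psu (deep − shallow).
Δρ/ρ₀ = −αΔT + βΔS = 3.85 × 10⁻⁴ − 6.30 × 10⁻⁵ = 3.22 × 10⁻⁴, so Δρ ≈ 0.3304 kg m⁻³.
N² = (g/ρ₀)·Δρ/Δz = g·(Δρ/ρ₀)/Δz = 9.81 × 3.22 × 10⁻⁴ / 14 = 2.2563 × 10⁻⁴ s⁻² ≈ 2.26 × 10⁻⁴ s⁻².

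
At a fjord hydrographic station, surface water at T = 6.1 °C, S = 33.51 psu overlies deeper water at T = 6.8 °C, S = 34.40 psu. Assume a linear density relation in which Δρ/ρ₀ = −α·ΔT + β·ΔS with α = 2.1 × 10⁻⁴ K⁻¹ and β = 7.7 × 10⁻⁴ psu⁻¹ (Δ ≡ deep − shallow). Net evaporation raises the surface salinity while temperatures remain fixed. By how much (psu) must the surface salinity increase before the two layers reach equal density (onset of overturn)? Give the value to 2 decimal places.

Neutral buoyancy requires −α(T_deep − T_surf) + β(S_deep − S_surf′) = 0.
S_surf′ = S_deep − (α/β)·ΔT = 34.40 − (2.1 × 10⁻⁴/7.7 × 10⁻⁴)·(+0.7) = 34.2091 psu.
Increase required: 34.2091 − 33.51 = 0.6991 psu.

0.70 psu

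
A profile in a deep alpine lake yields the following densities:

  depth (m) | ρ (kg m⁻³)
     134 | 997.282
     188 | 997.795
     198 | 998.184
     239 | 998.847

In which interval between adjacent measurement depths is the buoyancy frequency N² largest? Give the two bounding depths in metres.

188–198 m

Compute the density gradient over each adjacent pair:
  134–188 m: Δρ/Δz = 0.513/54 = 9.5 × 10⁻³ kg m⁻⁴
  188–198 m: Δρ/Δz = 0.389/10 = 0.039 kg m⁻⁴
  198–239 m: Δρ/Δz = 0.663/41 = 0.016 kg m⁻⁴
The largest gradient is in the 188–198 m interval — the pycnocline.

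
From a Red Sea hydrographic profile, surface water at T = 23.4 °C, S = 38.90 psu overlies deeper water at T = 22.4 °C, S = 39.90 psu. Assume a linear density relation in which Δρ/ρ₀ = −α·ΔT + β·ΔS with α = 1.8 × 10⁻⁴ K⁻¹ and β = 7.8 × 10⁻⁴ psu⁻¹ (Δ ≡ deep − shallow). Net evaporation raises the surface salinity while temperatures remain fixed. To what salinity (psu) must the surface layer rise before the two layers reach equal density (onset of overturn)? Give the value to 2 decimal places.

Neutral buoyancy requires −α(T_deep − T_surf) + β(S_deep − S_surf′) = 0.
S_surf′ = S_deep − (α/β)·ΔT = 39.90 − (1.8 × 10⁻⁴/7.8 × 10⁻⁴)·(-1.0) = 40.1308 psu.
Increase required: 40.1308 − 38.90 = 1.2308 psu.

40.13 psu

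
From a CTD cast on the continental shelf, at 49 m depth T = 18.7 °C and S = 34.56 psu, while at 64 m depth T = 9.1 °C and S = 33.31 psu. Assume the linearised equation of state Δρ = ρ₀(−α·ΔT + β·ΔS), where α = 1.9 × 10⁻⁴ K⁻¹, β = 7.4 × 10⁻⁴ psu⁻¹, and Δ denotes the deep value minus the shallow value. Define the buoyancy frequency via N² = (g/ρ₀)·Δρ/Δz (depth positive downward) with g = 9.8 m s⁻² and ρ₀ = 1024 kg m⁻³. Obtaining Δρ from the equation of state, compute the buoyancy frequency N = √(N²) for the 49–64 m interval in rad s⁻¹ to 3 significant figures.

ΔT = -9.6 K, ΔS = -1.25 psu (deep − shallow).
Δρ/ρ₀ = −αΔT + βΔS = 1.824 × 10⁻³ − 9.25 × 10⁻⁴ = 8.99 × 10⁻⁴, so Δρ ≈ 0.9206 kg m⁻³.
N² = (g/ρ₀)·Δρ/Δz = g·(Δρ/ρ₀)/Δz = 9.8 × 8.99 × 10⁻⁴ / 15 = 5.8735 × 10⁻⁴ s⁻².
N = √(5.8735 × 10⁻⁴) = 0.024235 rad s⁻¹ ≈ 0.0242 rad s⁻¹.

0.0242 rad s⁻¹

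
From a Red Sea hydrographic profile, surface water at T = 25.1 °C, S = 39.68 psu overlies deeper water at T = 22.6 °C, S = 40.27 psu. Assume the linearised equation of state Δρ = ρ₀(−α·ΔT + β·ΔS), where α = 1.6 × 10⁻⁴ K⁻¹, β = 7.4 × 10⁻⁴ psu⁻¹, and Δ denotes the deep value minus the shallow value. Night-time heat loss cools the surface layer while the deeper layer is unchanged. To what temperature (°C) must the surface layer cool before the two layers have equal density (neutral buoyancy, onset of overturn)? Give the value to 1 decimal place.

Neutral buoyancy requires Δρ = 0, i.e. −α(T_deep − T_surf′) + β(S_deep − S_surf) = 0.
T_surf′ = T_deep − (β/α)·ΔS = 22.6 − (7.4 × 10⁻⁴/1.6 × 10⁻⁴)·(+0.59) = 19.871 °C.
Cooling required: 25.1 − (19.871) = 5.229 °C.

19.9 °C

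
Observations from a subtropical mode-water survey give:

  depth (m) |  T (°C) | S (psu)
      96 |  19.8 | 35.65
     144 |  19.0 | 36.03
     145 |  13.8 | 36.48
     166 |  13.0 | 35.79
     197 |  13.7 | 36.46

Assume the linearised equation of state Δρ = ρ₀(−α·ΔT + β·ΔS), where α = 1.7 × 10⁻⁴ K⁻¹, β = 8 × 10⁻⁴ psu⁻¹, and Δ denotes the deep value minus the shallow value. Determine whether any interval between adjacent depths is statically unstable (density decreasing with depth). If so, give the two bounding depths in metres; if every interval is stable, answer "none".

145–166 m

Evaluate Δρ/ρ₀ = −αΔT + βΔS across each adjacent pair:
  96–144 m: −αΔT+βΔS = −(1.7 × 10⁻⁴)(-0.8)+(8 × 10⁻⁴)(+0.38) = 4.4 × 10⁻⁴ → stable
  144–145 m: −αΔT+βΔS = −(1.7 × 10⁻⁴)(-5.2)+(8 × 10⁻⁴)(+0.45) = 1.2 × 10⁻³ → stable
  145–166 m: −αΔT+βΔS = −(1.7 × 10⁻⁴)(-0.8)+(8 × 10⁻⁴)(-0.69) = -4.2 × 10⁻⁴ → UNSTABLE
  166–197 m: −αΔT+βΔS = −(1.7 × 10⁻⁴)(+0.7)+(8 × 10⁻⁴)(+0.67) = 4.2 × 10⁻⁴ → stable
The 145–166 m interval has Δρ < 0: lighter water underlies denser water.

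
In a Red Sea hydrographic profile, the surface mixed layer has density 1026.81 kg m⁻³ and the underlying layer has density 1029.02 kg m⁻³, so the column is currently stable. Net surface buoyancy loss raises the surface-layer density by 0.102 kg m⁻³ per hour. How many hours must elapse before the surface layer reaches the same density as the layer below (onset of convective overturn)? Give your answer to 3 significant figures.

Density deficit of the surface layer: 1029.02 − 1026.81 = 2.21 kg m⁻³.
Required change = 2.21 / 0.102 = 21.7 hours.

21.7 hours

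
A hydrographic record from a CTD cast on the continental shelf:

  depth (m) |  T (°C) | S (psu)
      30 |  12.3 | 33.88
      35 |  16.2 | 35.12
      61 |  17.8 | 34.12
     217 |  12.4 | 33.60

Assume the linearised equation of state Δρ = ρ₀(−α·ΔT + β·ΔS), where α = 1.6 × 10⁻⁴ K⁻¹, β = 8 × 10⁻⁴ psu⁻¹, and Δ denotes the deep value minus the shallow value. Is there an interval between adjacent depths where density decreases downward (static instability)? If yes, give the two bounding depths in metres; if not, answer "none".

35–61 m

Evaluate Δρ/ρ₀ = −αΔT + βΔS across each adjacent pair:
  30–35 m: −αΔT+βΔS = −(1.6 × 10⁻⁴)(+3.9)+(8 × 10⁻⁴)(+1.24) = 3.7 × 10⁻⁴ → stable
  35–61 m: −αΔT+βΔS = −(1.6 × 10⁻⁴)(+1.6)+(8 × 10⁻⁴)(-1.00) = -1.1 × 10⁻³ → UNSTABLE
  61–217 m: −αΔT+βΔS = −(1.6 × 10⁻⁴)(-5.4)+(8 × 10⁻⁴)(-0.52) = 4.5 × 10⁻⁴ → stable
The 35–61 m interval has Δρ < 0: lighter water underlies denser water.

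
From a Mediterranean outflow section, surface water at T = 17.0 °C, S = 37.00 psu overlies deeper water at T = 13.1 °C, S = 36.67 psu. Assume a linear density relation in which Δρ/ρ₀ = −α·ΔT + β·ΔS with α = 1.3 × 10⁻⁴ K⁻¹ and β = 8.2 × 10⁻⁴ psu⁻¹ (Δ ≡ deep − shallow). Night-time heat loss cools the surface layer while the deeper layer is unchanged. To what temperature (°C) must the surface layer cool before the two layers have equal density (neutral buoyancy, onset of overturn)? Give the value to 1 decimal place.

15.2 °C

Neutral buoyancy requires Δρ = 0, i.e. −α(T_deep − T_surf′) + β(S_deep − S_surf) = 0.
T_surf′ = T_deep − (β/α)·ΔS = 13.1 − (8.2 × 10⁻⁴/1.3 × 10⁻⁴)·(-0.33) = 15.182 °C.
Cooling required: 17.0 − (15.182) = 1.818 °C.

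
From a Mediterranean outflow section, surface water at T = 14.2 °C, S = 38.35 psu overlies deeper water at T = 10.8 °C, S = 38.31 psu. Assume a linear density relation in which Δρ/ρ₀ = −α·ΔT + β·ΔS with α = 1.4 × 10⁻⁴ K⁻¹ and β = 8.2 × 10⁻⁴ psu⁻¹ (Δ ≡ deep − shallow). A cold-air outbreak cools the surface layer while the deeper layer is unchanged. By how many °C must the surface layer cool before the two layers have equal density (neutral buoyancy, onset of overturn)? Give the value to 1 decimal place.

3.2 °C

Neutral buoyancy requires Δρ = 0, i.e. −α(T_deep − T_surf′) + β(S_deep − S_surf) = 0.
T_surf′ = T_deep − (β/α)·ΔS = 10.8 − (8.2 × 10⁻⁴/1.4 × 10⁻⁴)·(-0.04) = 11.034 °C.
Cooling required: 14.2 − (11.034) = 3.166 °C.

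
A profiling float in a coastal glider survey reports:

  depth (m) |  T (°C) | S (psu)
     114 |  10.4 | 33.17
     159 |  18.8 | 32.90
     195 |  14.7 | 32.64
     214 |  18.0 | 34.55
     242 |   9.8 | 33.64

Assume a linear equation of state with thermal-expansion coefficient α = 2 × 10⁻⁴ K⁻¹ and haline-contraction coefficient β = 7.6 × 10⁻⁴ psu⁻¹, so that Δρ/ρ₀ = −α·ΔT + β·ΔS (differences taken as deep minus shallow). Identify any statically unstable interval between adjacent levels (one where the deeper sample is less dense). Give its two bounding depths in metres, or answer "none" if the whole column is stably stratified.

114–159 m

Evaluate Δρ/ρ₀ = −αΔT + βΔS across each adjacent pair:
  114–159 m: −αΔT+βΔS = −(2 × 10⁻⁴)(+8.4)+(7.6 × 10⁻⁴)(-0.27) = -1.9 × 10⁻³ → UNSTABLE
  159–195 m: −αΔT+βΔS = −(2 × 10⁻⁴)(-4.1)+(7.6 × 10⁻⁴)(-0.26) = 6.2 × 10⁻⁴ → stable
  195–214 m: −αΔT+βΔS = −(2 × 10⁻⁴)(+3.3)+(7.6 × 10⁻⁴)(+1.91) = 7.9 × 10⁻⁴ → stable
  214–242 m: −αΔT+βΔS = −(2 × 10⁻⁴)(-8.2)+(7.6 × 10⁻⁴)(-0.91) = 9.5 × 10⁻⁴ → stable
The 114–159 m interval has Δρ < 0: lighter water underlies denser water.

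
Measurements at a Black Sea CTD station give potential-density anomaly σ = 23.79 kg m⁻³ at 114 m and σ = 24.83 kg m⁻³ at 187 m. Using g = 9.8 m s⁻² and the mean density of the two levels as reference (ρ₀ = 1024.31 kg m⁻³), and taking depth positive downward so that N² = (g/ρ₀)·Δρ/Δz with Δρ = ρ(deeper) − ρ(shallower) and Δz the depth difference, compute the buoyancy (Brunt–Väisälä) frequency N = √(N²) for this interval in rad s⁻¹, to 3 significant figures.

Δρ = 1024.83 − 1023.79 = 1.04 kg m⁻³ over Δz = 187 − 114 = 73 m.
N² = (9.8/1024.31) × (1.04/73) = 1.3630 × 10⁻⁴ s⁻².
N = √(1.3630 × 10⁻⁴) = 0.011675 rad s⁻¹ ≈ 0.0117 rad s⁻¹.

0.0117 rad s⁻¹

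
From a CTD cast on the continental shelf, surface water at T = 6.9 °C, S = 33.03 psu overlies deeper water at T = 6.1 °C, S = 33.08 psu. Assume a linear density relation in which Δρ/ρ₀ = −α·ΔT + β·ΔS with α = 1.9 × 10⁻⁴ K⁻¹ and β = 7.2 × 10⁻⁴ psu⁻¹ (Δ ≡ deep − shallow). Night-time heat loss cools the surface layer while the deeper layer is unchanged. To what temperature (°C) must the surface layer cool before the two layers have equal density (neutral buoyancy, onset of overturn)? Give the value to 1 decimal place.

5.9 °C

Neutral buoyancy requires Δρ = 0, i.e. −α(T_deep − T_surf′) + β(S_deep − S_surf) = 0.
T_surf′ = T_deep − (β/α)·ΔS = 6.1 − (7.2 × 10⁻⁴/1.9 × 10⁻⁴)·(+0.05) = 5.911 °C.
Cooling required: 6.9 − (5.911) = 0.989 °C.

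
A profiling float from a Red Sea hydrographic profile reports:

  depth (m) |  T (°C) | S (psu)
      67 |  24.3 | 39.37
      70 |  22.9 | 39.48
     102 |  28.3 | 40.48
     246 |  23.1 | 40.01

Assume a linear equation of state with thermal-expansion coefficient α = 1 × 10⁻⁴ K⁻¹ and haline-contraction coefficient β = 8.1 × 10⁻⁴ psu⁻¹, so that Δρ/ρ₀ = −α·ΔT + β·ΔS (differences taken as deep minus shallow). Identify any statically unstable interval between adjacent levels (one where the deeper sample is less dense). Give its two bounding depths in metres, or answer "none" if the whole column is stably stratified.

none

Evaluate Δρ/ρ₀ = −αΔT + βΔS across each adjacent pair:
  67–70 m: −αΔT+βΔS = −(1 × 10⁻⁴)(-1.4)+(8.1 × 10⁻⁴)(+0.11) = 2.3 × 10⁻⁴ → stable
  70–102 m: −αΔT+βΔS = −(1 × 10⁻⁴)(+5.4)+(8.1 × 10⁻⁴)(+1.00) = 2.7 × 10⁻⁴ → stable
  102–246 m: −αΔT+βΔS = −(1 × 10⁻⁴)(-5.2)+(8.1 × 10⁻⁴)(-0.47) = 1.4 × 10⁻⁴ → stable
Every interval has Δρ > 0: the column is stably stratified throughout.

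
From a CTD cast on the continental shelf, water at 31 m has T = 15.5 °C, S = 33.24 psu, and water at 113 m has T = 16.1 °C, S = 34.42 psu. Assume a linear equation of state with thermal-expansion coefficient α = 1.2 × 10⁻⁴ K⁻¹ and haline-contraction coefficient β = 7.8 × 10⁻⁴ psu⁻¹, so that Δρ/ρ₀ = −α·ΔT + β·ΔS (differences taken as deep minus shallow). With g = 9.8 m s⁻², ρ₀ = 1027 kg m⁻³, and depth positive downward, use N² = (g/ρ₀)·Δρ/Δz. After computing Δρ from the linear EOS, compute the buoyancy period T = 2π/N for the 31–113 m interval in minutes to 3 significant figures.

ΔT = +0.6 K, ΔS = +1.18 psu (deep − shallow).
Δρ/ρ₀ = −αΔT + βΔS = -7.20 × 10⁻⁵ + 9.204 × 10⁻⁴ = 8.484 × 10⁻⁴, so Δρ ≈ 0.8713 kg m⁻³.
N² = (g/ρ₀)·Δρ/Δz = g·(Δρ/ρ₀)/Δz = 9.8 × 8.484 × 10⁻⁴ / 82 = 1.0139 × 10⁻⁴ s⁻².
N = √(1.0139 × 10⁻⁴) = 0.010069 rad s⁻¹ → T = 2π/N = 624.01 s = 10.400 min ≈ 10.4 min.

10.4 min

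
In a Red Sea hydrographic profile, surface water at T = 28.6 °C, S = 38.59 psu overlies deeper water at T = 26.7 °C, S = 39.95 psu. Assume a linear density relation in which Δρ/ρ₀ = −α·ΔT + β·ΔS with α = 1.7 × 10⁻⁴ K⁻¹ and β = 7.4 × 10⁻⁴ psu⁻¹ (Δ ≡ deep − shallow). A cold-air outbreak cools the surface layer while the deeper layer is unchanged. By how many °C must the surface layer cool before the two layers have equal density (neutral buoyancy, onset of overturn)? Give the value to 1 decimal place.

Neutral buoyancy requires Δρ = 0, i.e. −α(T_deep − T_surf′) + β(S_deep − S_surf) = 0.
T_surf′ = T_deep − (β/α)·ΔS = 26.7 − (7.4 × 10⁻⁴/1.7 × 10⁻⁴)·(+1.36) = 20.780 °C.
Cooling required: 28.6 − (20.780) = 7.820 °C.

7.8 °C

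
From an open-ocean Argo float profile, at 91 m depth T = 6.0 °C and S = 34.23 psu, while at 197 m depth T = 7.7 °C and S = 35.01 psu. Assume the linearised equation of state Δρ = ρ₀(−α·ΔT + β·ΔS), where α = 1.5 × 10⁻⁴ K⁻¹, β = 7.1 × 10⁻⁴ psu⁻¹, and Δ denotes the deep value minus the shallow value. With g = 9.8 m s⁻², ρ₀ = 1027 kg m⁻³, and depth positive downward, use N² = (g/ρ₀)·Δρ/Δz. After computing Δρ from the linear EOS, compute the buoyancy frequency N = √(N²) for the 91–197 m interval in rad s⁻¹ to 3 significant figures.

ΔT = +1.7 K, ΔS = +0.78 psu (deep − shallow).
Δρ/ρ₀ = −αΔT + βΔS = -2.55 × 10⁻⁴ + 5.538 × 10⁻⁴ = 2.988 × 10⁻⁴, so Δρ ≈ 0.3069 kg m⁻³.
N² = (g/ρ₀)·Δρ/Δz = g·(Δρ/ρ₀)/Δz = 9.8 × 2.988 × 10⁻⁴ / 106 = 2.7625 × 10⁻⁵ s⁻².
N = √(2.7625 × 10⁻⁵) = 5.2559 × 10⁻³ rad s⁻¹ ≈ 5.26 × 10⁻³ rad s⁻¹.

5.26 × 10⁻³ rad s⁻¹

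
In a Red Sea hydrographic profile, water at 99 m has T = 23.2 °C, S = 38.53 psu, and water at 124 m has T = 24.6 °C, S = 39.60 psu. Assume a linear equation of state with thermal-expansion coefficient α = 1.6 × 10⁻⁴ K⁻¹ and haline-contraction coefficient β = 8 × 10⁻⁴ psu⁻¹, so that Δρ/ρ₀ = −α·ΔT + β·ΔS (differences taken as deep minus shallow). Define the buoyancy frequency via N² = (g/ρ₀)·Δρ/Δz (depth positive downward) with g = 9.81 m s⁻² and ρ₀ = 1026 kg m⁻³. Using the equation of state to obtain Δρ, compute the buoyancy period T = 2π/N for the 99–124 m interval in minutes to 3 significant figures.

ΔT = +1.4 K, ΔS = +1.07 psu (deep − shallow).
Δρ/ρ₀ = −αΔT + βΔS = -2.24 × 10⁻⁴ + 8.56 × 10⁻⁴ = 6.32 × 10⁻⁴, so Δρ ≈ 0.6484 kg m⁻³.
N² = (g/ρ₀)·Δρ/Δz = g·(Δρ/ρ₀)/Δz = 9.81 × 6.32 × 10⁻⁴ / 25 = 2.4800 × 10⁻⁴ s⁻².
N = √(2.4800 × 10⁻⁴) = 0.015748 rad s⁻¹ → T = 2π/N = 398.98 s = 6.6497 min ≈ 6.65 min.

6.65 min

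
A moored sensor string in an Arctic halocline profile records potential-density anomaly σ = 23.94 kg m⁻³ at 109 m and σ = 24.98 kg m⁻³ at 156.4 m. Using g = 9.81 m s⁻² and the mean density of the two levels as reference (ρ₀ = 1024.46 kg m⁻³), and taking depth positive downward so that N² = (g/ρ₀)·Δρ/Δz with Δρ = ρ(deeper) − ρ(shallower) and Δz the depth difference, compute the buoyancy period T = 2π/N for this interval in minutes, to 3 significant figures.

Δρ = 1024.98 − 1023.94 = 1.04 kg m⁻³ over Δz = 156.4 − 109 = 47.4 m.
N² = (9.81/1024.46) × (1.04/47.4) = 2.1010 × 10⁻⁴ s⁻².
N = √(2.1010 × 10⁻⁴) = 0.014495 rad s⁻¹, so T = 2π/N = 433.47 s = 7.2245 min ≈ 7.22 min.

7.22 min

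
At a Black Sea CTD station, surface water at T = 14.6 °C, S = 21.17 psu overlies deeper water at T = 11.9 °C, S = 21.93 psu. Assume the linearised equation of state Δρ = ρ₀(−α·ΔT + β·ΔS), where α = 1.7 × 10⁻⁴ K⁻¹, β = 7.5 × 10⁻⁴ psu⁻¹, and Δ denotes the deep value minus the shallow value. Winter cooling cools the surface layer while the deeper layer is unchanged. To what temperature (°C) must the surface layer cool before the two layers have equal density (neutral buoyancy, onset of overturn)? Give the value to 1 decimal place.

8.5 °C

Neutral buoyancy requires Δρ = 0, i.e. −α(T_deep − T_surf′) + β(S_deep − S_surf) = 0.
T_surf′ = T_deep − (β/α)·ΔS = 11.9 − (7.5 × 10⁻⁴/1.7 × 10⁻⁴)·(+0.76) = 8.547 °C.
Cooling required: 14.6 − (8.547) = 6.053 °C.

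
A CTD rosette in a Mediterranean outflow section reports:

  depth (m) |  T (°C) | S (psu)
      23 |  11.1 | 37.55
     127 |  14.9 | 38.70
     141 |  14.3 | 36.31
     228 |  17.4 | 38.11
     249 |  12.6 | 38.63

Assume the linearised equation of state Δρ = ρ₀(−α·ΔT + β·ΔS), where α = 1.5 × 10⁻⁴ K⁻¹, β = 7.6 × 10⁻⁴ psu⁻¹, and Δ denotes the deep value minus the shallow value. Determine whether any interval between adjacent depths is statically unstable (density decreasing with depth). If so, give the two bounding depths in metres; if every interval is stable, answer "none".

127–141 m

Evaluate Δρ/ρ₀ = −αΔT + βΔS across each adjacent pair:
  23–127 m: −αΔT+βΔS = −(1.5 × 10⁻⁴)(+3.8)+(7.6 × 10⁻⁴)(+1.15) = 3.0 × 10⁻⁴ → stable
  127–141 m: −αΔT+βΔS = −(1.5 × 10⁻⁴)(-0.6)+(7.6 × 10⁻⁴)(-2.39) = -1.7 × 10⁻³ → UNSTABLE
  141–228 m: −αΔT+βΔS = −(1.5 × 10⁻⁴)(+3.1)+(7.6 × 10⁻⁴)(+1.80) = 9.0 × 10⁻⁴ → stable
  228–249 m: −αΔT+βΔS = −(1.5 × 10⁻⁴)(-4.8)+(7.6 × 10⁻⁴)(+0.52) = 1.1 × 10⁻³ → stable
The 127–141 m interval has Δρ < 0: lighter water underlies denser water.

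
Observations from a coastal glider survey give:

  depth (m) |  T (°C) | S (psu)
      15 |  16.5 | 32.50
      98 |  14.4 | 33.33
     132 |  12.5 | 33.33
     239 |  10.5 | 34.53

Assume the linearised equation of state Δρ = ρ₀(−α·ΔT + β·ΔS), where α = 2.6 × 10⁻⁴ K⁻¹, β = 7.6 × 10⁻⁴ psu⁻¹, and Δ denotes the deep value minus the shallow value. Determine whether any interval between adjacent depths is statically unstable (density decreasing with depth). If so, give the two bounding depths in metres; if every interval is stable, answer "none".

Evaluate Δρ/ρ₀ = −αΔT + βΔS across each adjacent pair:
  15–98 m: −αΔT+βΔS = −(2.6 × 10⁻⁴)(-2.1)+(7.6 × 10⁻⁴)(+0.83) = 1.2 × 10⁻³ → stable
  98–132 m: −αΔT+βΔS = −(2.6 × 10⁻⁴)(-1.9)+(7.6 × 10⁻⁴)(+0.00) = 4.9 × 10⁻⁴ → stable
  132–239 m: −αΔT+βΔS = −(2.6 × 10⁻⁴)(-2.0)+(7.6 × 10⁻⁴)(+1.20) = 1.4 × 10⁻³ → stable
Every interval has Δρ > 0: the column is stably stratified throughout.

none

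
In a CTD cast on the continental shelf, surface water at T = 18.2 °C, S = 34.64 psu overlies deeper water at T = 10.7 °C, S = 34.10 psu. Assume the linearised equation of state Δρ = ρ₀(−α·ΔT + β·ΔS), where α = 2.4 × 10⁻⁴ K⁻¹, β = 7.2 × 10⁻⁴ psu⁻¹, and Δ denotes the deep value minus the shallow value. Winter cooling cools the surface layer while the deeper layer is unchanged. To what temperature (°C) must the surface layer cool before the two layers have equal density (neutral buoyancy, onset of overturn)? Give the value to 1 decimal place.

12.3 °C

Neutral buoyancy requires Δρ = 0, i.e. −α(T_deep − T_surf′) + β(S_deep − S_surf) = 0.
T_surf′ = T_deep − (β/α)·ΔS = 10.7 − (7.2 × 10⁻⁴/2.4 × 10⁻⁴)·(-0.54) = 12.320 °C.
Cooling required: 18.2 − (12.320) = 5.880 °C.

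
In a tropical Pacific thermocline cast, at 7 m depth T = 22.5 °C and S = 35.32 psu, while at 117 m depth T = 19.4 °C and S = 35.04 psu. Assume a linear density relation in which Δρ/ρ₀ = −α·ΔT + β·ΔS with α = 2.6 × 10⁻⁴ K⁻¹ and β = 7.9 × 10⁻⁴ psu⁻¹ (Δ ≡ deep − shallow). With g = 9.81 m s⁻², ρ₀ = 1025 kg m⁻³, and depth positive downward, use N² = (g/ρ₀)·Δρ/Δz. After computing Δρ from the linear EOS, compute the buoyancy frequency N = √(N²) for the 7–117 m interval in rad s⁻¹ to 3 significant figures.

7.22 × 10⁻³ rad s⁻¹

ΔT = -3.1 K, ΔS = -0.28 psu (deep − shallow).
Δρ/ρ₀ = −αΔT + βΔS = 8.06 × 10⁻⁴ − 2.212 × 10⁻⁴ = 5.848 × 10⁻⁴, so Δρ ≈ 0.5994 kg m⁻³.
N² = (g/ρ₀)·Δρ/Δz = g·(Δρ/ρ₀)/Δz = 9.81 × 5.848 × 10⁻⁴ / 110 = 5.2154 × 10⁻⁵ s⁻².
N = √(5.2154 × 10⁻⁵) = 7.2218 × 10⁻³ rad s⁻¹ ≈ 7.22 × 10⁻³ rad s⁻¹.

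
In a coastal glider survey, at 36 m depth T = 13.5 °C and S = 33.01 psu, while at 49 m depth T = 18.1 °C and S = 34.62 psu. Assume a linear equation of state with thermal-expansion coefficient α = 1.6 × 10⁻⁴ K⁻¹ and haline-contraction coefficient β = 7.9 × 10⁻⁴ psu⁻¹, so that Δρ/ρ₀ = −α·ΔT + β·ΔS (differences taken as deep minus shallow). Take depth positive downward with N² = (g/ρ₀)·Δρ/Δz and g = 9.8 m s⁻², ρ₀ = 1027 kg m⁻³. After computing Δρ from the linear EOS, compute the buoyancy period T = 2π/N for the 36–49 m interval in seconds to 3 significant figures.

313 s

ΔT = +4.6 K, ΔS = +1.61 psu (deep − shallow).
Δρ/ρ₀ = −αΔT + βΔS = -7.36 × 10⁻⁴ + 1.2719 × 10⁻³ = 5.359 × 10⁻⁴, so Δρ ≈ 0.5504 kg m⁻³.
N² = (g/ρ₀)·Δρ/Δz = g·(Δρ/ρ₀)/Δz = 9.8 × 5.359 × 10⁻⁴ / 13 = 4.0399 × 10⁻⁴ s⁻².
N = √(4.0399 × 10⁻⁴) = 0.020100 rad s⁻¹ → T = 2π/N = 312.60 s ≈ 313 s.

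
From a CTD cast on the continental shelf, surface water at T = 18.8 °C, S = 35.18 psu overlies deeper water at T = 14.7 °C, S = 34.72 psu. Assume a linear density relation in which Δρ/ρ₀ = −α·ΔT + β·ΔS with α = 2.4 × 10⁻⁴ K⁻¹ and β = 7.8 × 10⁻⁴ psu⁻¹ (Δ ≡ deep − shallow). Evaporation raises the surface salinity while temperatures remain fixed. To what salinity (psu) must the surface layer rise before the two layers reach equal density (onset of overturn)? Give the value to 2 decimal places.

Neutral buoyancy requires −α(T_deep − T_surf) + β(S_deep − S_surf′) = 0.
S_surf′ = S_deep − (α/β)·ΔT = 34.72 − (2.4 × 10⁻⁴/7.8 × 10⁻⁴)·(-4.1) = 35.9815 psu.
Increase required: 35.9815 − 35.18 = 0.8015 psu.

35.98 psu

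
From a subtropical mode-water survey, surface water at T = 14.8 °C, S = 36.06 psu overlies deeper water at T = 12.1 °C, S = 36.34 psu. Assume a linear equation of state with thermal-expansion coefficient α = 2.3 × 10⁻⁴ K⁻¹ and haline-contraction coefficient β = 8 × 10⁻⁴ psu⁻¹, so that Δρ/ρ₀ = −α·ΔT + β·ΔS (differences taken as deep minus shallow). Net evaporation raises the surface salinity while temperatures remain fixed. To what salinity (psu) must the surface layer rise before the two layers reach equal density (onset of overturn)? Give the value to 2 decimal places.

37.12 psu

Neutral buoyancy requires −α(T_deep − T_surf) + β(S_deep − S_surf′) = 0.
S_surf′ = S_deep − (α/β)·ΔT = 36.34 − (2.3 × 10⁻⁴/8 × 10⁻⁴)·(-2.7) = 37.1163 psu.
Increase required: 37.1163 − 36.06 = 1.0563 psu.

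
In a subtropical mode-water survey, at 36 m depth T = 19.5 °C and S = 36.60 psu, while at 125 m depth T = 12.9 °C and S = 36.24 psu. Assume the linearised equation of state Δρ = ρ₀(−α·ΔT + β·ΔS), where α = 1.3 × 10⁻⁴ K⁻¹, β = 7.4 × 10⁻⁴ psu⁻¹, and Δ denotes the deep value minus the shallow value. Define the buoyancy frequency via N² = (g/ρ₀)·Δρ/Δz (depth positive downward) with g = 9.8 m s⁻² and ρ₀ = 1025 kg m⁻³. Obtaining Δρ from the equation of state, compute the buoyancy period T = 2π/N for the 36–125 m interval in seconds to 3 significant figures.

778 s

ΔT = -6.6 K, ΔS = -0.36 psu (deep − shallow).
Δρ/ρ₀ = −αΔT + βΔS = 8.58 × 10⁻⁴ − 2.664 × 10⁻⁴ = 5.916 × 10⁻⁴, so Δρ ≈ 0.6064 kg m⁻³.
N² = (g/ρ₀)·Δρ/Δz = g·(Δρ/ρ₀)/Δz = 9.8 × 5.916 × 10⁻⁴ / 89 = 6.5142 × 10⁻⁵ s⁻².
N = √(6.5142 × 10⁻⁵) = 8.0711 × 10⁻³ rad s⁻¹ → T = 2π/N = 778.48 s ≈ 778 s.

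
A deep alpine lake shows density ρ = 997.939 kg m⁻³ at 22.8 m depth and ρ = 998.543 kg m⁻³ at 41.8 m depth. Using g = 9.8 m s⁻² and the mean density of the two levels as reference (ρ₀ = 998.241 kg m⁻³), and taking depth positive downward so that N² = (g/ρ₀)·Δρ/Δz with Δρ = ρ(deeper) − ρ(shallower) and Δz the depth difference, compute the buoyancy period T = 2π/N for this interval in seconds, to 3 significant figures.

Δρ = 998.543 − 997.939 = 0.604 kg m⁻³ over Δz = 41.8 − 22.8 = 19 m.
N² = (9.8/998.241) × (0.604/19) = 3.1209 × 10⁻⁴ s⁻².
N = √(3.1209 × 10⁻⁴) = 0.017666 rad s⁻¹, so T = 2π/N = 355.67 s ≈ 356 s.
A positive N² confirms static stability across the interval.

356 s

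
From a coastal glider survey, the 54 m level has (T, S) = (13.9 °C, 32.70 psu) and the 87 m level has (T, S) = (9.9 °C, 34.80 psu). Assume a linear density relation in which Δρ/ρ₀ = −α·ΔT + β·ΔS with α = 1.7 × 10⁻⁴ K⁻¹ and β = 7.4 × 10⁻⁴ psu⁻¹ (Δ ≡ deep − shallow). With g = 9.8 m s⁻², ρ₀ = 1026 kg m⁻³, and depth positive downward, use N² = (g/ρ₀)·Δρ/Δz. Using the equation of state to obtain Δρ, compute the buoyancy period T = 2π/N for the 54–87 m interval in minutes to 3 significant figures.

4.07 min

ΔT = -4.0 K, ΔS = +2.10 psu (deep − shallow).
Δρ/ρ₀ = −αΔT + βΔS = 6.80 × 10⁻⁴ + 1.554 × 10⁻³ = 2.234 × 10⁻³, so Δρ ≈ 2.292 kg m⁻³.
N² = (g/ρ₀)·Δρ/Δz = g·(Δρ/ρ₀)/Δz = 9.8 × 2.234 × 10⁻³ / 33 = 6.6343 × 10⁻⁴ s⁻².
N = √(6.6343 × 10⁻⁴) = 0.025757 rad s⁻¹ → T = 2π/N = 243.94 s = 4.0657 min ≈ 4.07 min.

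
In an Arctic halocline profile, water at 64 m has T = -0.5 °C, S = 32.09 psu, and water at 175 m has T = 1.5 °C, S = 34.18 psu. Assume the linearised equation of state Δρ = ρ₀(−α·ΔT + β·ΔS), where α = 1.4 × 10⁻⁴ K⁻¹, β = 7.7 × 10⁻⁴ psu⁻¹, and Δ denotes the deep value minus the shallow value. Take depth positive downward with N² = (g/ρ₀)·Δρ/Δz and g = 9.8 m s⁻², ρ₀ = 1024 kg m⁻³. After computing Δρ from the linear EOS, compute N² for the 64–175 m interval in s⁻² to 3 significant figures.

ΔT = +2.0 K, ΔS = +2.09 psu (deep − shallow).
Δρ/ρ₀ = −αΔT + βΔS = -2.80 × 10⁻⁴ + 1.6093 × 10⁻³ = 1.3293 × 10⁻³, so Δρ ≈ 1.361 kg m⁻³.
N² = (g/ρ₀)·Δρ/Δz = g·(Δρ/ρ₀)/Δz = 9.8 × 1.3293 × 10⁻³ / 111 = 1.1736 × 10⁻⁴ s⁻² ≈ 1.17 × 10⁻⁴ s⁻².

1.17 × 10⁻⁴ s⁻²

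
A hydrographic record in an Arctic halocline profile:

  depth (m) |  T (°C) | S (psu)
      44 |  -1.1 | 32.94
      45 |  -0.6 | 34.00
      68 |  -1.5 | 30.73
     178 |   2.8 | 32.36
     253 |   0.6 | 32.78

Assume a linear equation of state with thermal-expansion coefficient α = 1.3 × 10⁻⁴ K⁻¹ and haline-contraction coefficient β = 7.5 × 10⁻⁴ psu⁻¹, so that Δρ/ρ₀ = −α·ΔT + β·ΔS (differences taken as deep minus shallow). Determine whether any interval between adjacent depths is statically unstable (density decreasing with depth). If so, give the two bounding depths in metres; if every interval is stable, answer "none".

Evaluate Δρ/ρ₀ = −αΔT + βΔS across each adjacent pair:
  44–45 m: −αΔT+βΔS = −(1.3 × 10⁻⁴)(+0.5)+(7.5 × 10⁻⁴)(+1.06) = 7.3 × 10⁻⁴ → stable
  45–68 m: −αΔT+βΔS = −(1.3 × 10⁻⁴)(-0.9)+(7.5 × 10⁻⁴)(-3.27) = -2.3 × 10⁻³ → UNSTABLE
  68–178 m: −αΔT+βΔS = −(1.3 × 10⁻⁴)(+4.3)+(7.5 × 10⁻⁴)(+1.63) = 6.6 × 10⁻⁴ → stable
  178–253 m: −αΔT+βΔS = −(1.3 × 10⁻⁴)(-2.2)+(7.5 × 10⁻⁴)(+0.42) = 6.0 × 10⁻⁴ → stable
The 45–68 m interval has Δρ < 0: lighter water underlies denser water.

45–68 m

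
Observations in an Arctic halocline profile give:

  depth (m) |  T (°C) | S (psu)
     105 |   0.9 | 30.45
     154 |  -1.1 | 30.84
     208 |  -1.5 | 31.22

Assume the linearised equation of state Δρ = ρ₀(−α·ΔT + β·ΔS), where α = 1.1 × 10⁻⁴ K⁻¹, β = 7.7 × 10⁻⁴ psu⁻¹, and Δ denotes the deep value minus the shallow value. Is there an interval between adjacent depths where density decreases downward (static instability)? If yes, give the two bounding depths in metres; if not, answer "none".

Evaluate Δρ/ρ₀ = −αΔT + βΔS across each adjacent pair:
  105–154 m: −αΔT+βΔS = −(1.1 × 10⁻⁴)(-2.0)+(7.7 × 10⁻⁴)(+0.39) = 5.2 × 10⁻⁴ → stable
  154–208 m: −αΔT+βΔS = −(1.1 × 10⁻⁴)(-0.4)+(7.7 × 10⁻⁴)(+0.38) = 3.4 × 10⁻⁴ → stable
Every interval has Δρ > 0: the column is stably stratified throughout.

none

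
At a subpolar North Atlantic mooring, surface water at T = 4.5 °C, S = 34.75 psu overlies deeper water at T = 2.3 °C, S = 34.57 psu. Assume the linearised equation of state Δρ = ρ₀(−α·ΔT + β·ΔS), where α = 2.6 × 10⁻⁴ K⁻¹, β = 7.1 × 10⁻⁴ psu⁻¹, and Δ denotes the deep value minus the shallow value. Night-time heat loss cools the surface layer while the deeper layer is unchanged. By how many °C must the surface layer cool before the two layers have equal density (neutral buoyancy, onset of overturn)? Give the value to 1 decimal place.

Neutral buoyancy requires Δρ = 0, i.e. −α(T_deep − T_surf′) + β(S_deep − S_surf) = 0.
T_surf′ = T_deep − (β/α)·ΔS = 2.3 − (7.1 × 10⁻⁴/2.6 × 10⁻⁴)·(-0.18) = 2.792 °C.
Cooling required: 4.5 − (2.792) = 1.708 °C.

1.7 °C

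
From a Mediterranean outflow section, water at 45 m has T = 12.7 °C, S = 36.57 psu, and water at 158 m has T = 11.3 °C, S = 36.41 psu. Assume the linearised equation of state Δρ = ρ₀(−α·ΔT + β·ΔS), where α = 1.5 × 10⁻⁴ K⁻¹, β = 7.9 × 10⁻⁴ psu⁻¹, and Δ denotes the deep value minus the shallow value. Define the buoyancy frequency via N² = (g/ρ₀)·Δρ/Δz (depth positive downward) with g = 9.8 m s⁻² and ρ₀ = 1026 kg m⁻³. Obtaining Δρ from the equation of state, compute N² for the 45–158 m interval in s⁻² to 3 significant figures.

ΔT = -1.4 K, ΔS = -0.16 psu (deep − shallow).
Δρ/ρ₀ = −αΔT + βΔS = 2.10 × 10⁻⁴ − 1.264 × 10⁻⁴ = 8.36 × 10⁻⁵, so Δρ ≈ 0.08577 kg m⁻³.
N² = (g/ρ₀)·Δρ/Δz = g·(Δρ/ρ₀)/Δz = 9.8 × 8.36 × 10⁻⁵ / 113 = 7.2503 × 10⁻⁶ s⁻² ≈ 7.25 × 10⁻⁶ s⁻².

7.25 × 10⁻⁶ s⁻²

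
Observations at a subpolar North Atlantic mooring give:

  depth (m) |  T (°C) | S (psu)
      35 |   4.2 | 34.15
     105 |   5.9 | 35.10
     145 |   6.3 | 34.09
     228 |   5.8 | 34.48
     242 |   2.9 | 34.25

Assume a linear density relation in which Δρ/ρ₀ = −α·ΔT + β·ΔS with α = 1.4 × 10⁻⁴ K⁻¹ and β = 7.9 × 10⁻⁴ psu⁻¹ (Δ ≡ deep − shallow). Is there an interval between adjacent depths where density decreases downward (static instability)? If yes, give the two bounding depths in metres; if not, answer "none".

105–145 m

Evaluate Δρ/ρ₀ = −αΔT + βΔS across each adjacent pair:
  35–105 m: −αΔT+βΔS = −(1.4 × 10⁻⁴)(+1.7)+(7.9 × 10⁻⁴)(+0.95) = 5.1 × 10⁻⁴ → stable
  105–145 m: −αΔT+βΔS = −(1.4 × 10⁻⁴)(+0.4)+(7.9 × 10⁻⁴)(-1.01) = -8.5 × 10⁻⁴ → UNSTABLE
  145–228 m: −αΔT+βΔS = −(1.4 × 10⁻⁴)(-0.5)+(7.9 × 10⁻⁴)(+0.39) = 3.8 × 10⁻⁴ → stable
  228–242 m: −αΔT+βΔS = −(1.4 × 10⁻⁴)(-2.9)+(7.9 × 10⁻⁴)(-0.23) = 2.2 × 10⁻⁴ → stable
The 105–145 m interval has Δρ < 0: lighter water underlies denser water.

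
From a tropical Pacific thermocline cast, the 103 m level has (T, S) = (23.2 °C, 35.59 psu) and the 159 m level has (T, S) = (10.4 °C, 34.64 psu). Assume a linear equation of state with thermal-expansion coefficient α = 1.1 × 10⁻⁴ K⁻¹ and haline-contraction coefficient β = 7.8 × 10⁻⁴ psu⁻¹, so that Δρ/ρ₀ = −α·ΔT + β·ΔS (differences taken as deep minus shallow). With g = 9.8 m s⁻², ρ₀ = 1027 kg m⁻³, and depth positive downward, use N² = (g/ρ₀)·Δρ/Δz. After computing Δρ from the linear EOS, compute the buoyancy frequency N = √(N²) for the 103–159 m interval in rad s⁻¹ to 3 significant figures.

0.0108 rad s⁻¹

ΔT = -12.8 K, ΔS = -0.95 psu (deep − shallow).
Δρ/ρ₀ = −αΔT + βΔS = 1.408 × 10⁻³ − 7.41 × 10⁻⁴ = 6.67 × 10⁻⁴, so Δρ ≈ 0.6850 kg m⁻³.
N² = (g/ρ₀)·Δρ/Δz = g·(Δρ/ρ₀)/Δz = 9.8 × 6.67 × 10⁻⁴ / 56 = 1.1673 × 10⁻⁴ s⁻².
N = √(1.1673 × 10⁻⁴) = 0.010804 rad s⁻¹ ≈ 0.0108 rad s⁻¹.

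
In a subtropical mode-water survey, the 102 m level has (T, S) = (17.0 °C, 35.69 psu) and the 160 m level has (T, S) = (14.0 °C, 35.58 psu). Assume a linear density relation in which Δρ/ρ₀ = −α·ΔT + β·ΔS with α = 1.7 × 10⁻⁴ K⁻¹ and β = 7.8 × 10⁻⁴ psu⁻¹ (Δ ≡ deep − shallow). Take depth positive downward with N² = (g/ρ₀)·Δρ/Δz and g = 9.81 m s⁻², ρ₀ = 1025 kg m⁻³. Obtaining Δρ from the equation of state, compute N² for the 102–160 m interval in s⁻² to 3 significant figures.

ΔT = -3.0 K, ΔS = -0.11 psu (deep − shallow).
Δρ/ρ₀ = −αΔT + βΔS = 5.10 × 10⁻⁴ − 8.58 × 10⁻⁵ = 4.242 × 10⁻⁴, so Δρ ≈ 0.4348 kg m⁻³.
N² = (g/ρ₀)·Δρ/Δz = g·(Δρ/ρ₀)/Δz = 9.81 × 4.242 × 10⁻⁴ / 58 = 7.1748 × 10⁻⁵ s⁻² ≈ 7.17 × 10⁻⁵ s⁻².

7.17 × 10⁻⁵ s⁻²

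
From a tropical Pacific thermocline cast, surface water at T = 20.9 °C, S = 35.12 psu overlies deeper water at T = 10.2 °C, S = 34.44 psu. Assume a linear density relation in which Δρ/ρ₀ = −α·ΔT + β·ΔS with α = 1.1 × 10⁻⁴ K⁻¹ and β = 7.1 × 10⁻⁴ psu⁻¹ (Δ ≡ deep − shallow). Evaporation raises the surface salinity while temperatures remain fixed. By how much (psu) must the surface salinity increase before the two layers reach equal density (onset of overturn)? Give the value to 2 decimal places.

0.98 psu

Neutral buoyancy requires −α(T_deep − T_surf) + β(S_deep − S_surf′) = 0.
S_surf′ = S_deep − (α/β)·ΔT = 34.44 − (1.1 × 10⁻⁴/7.1 × 10⁻⁴)·(-10.7) = 36.0977 psu.
Increase required: 36.0977 − 35.12 = 0.9777 psu.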